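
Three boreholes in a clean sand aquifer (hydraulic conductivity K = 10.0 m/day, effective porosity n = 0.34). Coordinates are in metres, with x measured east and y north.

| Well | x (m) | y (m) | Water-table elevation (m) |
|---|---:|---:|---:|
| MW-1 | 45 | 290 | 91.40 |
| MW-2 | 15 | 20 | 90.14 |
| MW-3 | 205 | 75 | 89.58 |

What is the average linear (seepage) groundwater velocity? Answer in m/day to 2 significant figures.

0.20 m/day

Three-point gradient (reference MW-1): Δ to MW-2 = (-30, -270, -1.26), Δ to MW-3 = (160, -215, -1.82).
∂h/∂x = -0.004441, ∂h/∂y = +0.005160 (det = 49650).
|∇h| = √(-0.004441² + 0.005160²) = 0.006808
Seepage velocity v = K·i/n = 10.0 × 0.006808 / 0.34 = 0.2002 m/day.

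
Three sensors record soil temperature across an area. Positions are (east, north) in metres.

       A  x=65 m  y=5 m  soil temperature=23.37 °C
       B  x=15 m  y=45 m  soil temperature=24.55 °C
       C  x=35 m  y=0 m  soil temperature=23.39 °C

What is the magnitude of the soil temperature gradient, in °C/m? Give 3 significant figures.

0.0242 °C/m

Taking A as reference: B−A = (-50, 40, +1.18); C−A = (-30, -5, +0.02).
Determinant of the coordinate differences = (-50)·(-5) − (-30)·40 = 1450.
∂T/∂x = [(+1.18)·(-5) − (+0.02)·40] / 1450 = -0.004621
∂T/∂y = [(-50)·(+0.02) − (-30)·(+1.18)] / 1450 = +0.02372
|∇f| = √(-0.004621² + 0.02372²) = 0.02417 °C/m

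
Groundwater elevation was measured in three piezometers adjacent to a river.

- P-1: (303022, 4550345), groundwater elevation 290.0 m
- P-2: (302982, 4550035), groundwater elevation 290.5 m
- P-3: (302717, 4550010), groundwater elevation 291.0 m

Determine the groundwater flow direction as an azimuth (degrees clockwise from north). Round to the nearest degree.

052°

With h = a·x + b·y + c and P-1 as origin, the differences give:
  (-40)·a + (-310)·b = +0.5
  (-305)·a + (-335)·b = +1.0
Eliminate b (×(-335) and ×(-310), subtract): -81150·a = 142.50 → a = ∂h/∂x = -0.001756
Back-substitute: b = ∂h/∂y = -0.001386.
Flow direction (−∇h) has components (+0.001756 E, +0.001386 N).
Azimuth = atan2(E, N) = atan2(+0.001756, +0.001386) = 51.7° ≈ 052°.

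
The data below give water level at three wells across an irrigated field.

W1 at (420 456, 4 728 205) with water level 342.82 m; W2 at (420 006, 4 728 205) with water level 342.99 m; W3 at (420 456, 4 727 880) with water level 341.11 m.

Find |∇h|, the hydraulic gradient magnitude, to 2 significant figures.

0.0053

∂h/∂x = (342.99 − 342.82) / (420006 − 420456) = -0.0003778
∂h/∂y = (341.11 − 342.82) / (4727880 − 4728205) = +0.005262
|∇h| = √(-0.0003778² + 0.005262²) = 0.005276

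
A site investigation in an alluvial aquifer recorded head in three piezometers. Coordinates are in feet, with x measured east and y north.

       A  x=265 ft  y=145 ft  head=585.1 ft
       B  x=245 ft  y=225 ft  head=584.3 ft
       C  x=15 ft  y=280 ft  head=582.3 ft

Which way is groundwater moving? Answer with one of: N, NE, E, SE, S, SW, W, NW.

NW

With h = a·x + b·y + c and A as origin, the differences give:
  (-20)·a + 80·b = -0.8
  (-250)·a + 135·b = -2.8
Eliminate b (×135 and ×80, subtract): 17300·a = 116.00 → a = ∂h/∂x = +0.006705
Back-substitute: b = ∂h/∂y = -0.008324.
Flow = −∇h = (-0.006705 east, +0.008324 north), which points northwest.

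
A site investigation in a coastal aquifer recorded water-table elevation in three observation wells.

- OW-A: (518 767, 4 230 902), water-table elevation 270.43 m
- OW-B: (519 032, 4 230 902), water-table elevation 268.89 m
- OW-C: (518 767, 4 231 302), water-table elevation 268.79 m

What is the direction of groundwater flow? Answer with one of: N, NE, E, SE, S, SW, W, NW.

∂h/∂x = (268.89 − 270.43) / (519032 − 518767) = -0.005811
∂h/∂y = (268.79 − 270.43) / (4231302 − 4230902) = -0.004100
Flow = −∇h = (+0.005811 east, +0.004100 north), which points northeast.

NE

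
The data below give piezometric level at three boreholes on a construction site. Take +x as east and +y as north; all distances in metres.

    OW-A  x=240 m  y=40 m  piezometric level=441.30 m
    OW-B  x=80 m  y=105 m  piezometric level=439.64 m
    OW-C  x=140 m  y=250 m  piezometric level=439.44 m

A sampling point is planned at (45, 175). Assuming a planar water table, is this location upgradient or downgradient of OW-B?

With h = a·x + b·y + c and OW-A as origin, the differences give:
  (-160)·a + 65·b = -1.66
  (-100)·a + 210·b = -1.86
Eliminate b (×210 and ×65, subtract): -27100·a = -227.700 → a = ∂h/∂x = +0.008402
Back-substitute: b = ∂h/∂y = -0.004856.
Head at (45, 175) = 441.30 + (+0.008402)·(-195) + (-0.004856)·(135) = 439.01 m.
That is lower than the 439.64 m at OW-B, so the point is downgradient.

downgradient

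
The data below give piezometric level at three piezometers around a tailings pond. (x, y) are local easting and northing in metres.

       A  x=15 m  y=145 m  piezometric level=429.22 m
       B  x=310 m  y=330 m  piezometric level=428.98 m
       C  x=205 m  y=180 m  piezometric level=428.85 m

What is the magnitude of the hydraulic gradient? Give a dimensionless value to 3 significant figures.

With h = a·x + b·y + c and A as origin, the differences give:
  295·a + 185·b = -0.24
  190·a + 35·b = -0.37
Eliminate b (×35 and ×185, subtract): -24825·a = 60.050 → a = ∂h/∂x = -0.002419
Back-substitute: b = ∂h/∂y = +0.002560.
|∇h| = √(-0.002419² + 0.002560²) = 0.003522

0.00352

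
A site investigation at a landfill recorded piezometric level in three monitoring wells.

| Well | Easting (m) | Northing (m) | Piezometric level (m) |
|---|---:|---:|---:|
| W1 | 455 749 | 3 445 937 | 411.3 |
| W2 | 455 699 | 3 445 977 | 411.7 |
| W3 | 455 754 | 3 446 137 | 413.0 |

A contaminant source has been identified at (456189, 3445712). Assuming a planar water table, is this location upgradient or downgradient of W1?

downgradient

Differences from W1: to W2 (Δx, Δy, Δh) = (-50, 40, +0.4); to W3 = (5, 200, +1.7).
Solve a·Δx + b·Δy = Δh: det = (-50)·200 − 5·40 = -10200.
∂h/∂x = [(+0.4)·200 − (+1.7)·40] / -10200 = -0.001176
∂h/∂y = [(-50)·(+1.7) − 5·(+0.4)] / -10200 = +0.008529
Head at (456189, 3445712) = 411.3 + (-0.001176)·(440) + (+0.008529)·(-225) = 408.86 m.
That is lower than the 411.3 m at W1, so the point is downgradient.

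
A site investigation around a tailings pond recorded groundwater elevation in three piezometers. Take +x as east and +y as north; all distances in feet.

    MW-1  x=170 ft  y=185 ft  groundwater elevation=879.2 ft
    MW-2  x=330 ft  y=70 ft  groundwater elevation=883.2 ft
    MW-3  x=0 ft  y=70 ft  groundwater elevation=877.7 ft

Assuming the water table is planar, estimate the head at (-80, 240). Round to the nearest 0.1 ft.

Taking MW-1 as reference: MW-2−MW-1 = (160, -115, +4.0); MW-3−MW-1 = (-170, -115, -1.5).
Solve a·Δx + b·Δy = Δh: det = 160·(-115) − (-170)·(-115) = -37950.
∂h/∂x = [(+4.0)·(-115) − (-1.5)·(-115)] / -37950 = +0.01667
∂h/∂y = [160·(-1.5) − (-170)·(+4.0)] / -37950 = -0.01159
h(-80, 240) = 879.2 + (+0.01667)·(-250) + (-0.01159)·(55) = 879.2 -4.167 -0.638 = 874.396 ft.

874.4 ft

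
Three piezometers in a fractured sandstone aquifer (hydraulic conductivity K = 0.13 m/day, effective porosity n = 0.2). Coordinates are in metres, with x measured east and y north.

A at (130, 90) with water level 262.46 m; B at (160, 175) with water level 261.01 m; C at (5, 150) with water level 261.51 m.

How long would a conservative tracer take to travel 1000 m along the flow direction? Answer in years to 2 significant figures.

250 years

Differences from A: to B (Δx, Δy, Δh) = (30, 85, -1.45); to C = (-125, 60, -0.95).
Determinant of the coordinate differences = 30·60 − (-125)·85 = 12425.
∂h/∂x = [(-1.45)·60 − (-0.95)·85] / 12425 = -0.0005030
∂h/∂y = [30·(-0.95) − (-125)·(-1.45)] / 12425 = -0.01688
|∇h| = √(-0.0005030² + -0.01688²) = 0.01689
Seepage velocity v = K·i/n = 0.13 × 0.01689 / 0.2 = 0.01098 m/day.
t = 1000 / 0.01098 = 9.107e+04 days = 249 years.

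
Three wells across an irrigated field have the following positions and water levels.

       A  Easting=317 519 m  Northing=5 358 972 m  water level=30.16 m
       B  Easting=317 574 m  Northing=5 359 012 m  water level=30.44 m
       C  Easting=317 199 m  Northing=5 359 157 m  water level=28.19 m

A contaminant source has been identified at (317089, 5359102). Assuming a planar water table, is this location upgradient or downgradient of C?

downgradient

Differences from A: to B (Δx, Δy, Δh) = (55, 40, +0.28); to C = (-320, 185, -1.97).
Solve a·Δx + b·Δy = Δh: det = 55·185 − (-320)·40 = 22975.
∂h/∂x = [(+0.28)·185 − (-1.97)·40] / 22975 = +0.005684
∂h/∂y = [55·(-1.97) − (-320)·(+0.28)] / 22975 = -0.0008161
Head at (317089, 5359102) = 30.16 + (+0.005684)·(-430) + (-0.0008161)·(130) = 27.61 m.
That is lower than the 28.19 m at C, so the point is downgradient.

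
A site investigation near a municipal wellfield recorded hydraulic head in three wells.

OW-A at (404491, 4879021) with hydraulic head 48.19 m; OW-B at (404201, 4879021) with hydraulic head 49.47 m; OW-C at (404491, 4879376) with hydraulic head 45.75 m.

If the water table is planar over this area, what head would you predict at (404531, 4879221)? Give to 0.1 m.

46.6 m

∂h/∂x = (49.47 − 48.19) / (404201 − 404491) = -0.004414
∂h/∂y = (45.75 − 48.19) / (4879376 − 4879021) = -0.006873
h(404531, 4879221) = 48.19 + (-0.004414)·(40) + (-0.006873)·(200) = 48.19 -0.177 -1.375 = 46.639 m.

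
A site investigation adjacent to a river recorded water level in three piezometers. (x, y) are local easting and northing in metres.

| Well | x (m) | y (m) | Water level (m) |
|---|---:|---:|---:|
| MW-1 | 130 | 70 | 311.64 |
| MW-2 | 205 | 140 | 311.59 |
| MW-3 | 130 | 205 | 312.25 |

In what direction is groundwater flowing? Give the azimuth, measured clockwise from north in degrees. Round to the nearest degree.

With h = a·x + b·y + c and MW-1 as origin, the differences give:
  75·a + 70·b = -0.05
  0·a + 135·b = +0.61
Eliminate b (×135 and ×70, subtract): 10125·a = -49.450 → a = ∂h/∂x = -0.004884
Back-substitute: b = ∂h/∂y = +0.004519.
Flow direction (−∇h) has components (+0.004884 E, -0.004519 N).
Azimuth = atan2(E, N) = atan2(+0.004884, -0.004519) = 132.8° ≈ 133°.

133°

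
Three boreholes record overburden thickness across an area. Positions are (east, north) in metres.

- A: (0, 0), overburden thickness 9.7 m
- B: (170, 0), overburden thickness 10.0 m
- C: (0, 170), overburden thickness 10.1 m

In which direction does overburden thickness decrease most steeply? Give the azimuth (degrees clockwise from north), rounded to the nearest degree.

217°

∂d/∂x = (10.0 − 9.7) / (170 − 0) = +0.001765
∂d/∂y = (10.1 − 9.7) / (170 − 0) = +0.002353
Steepest decrease is along −∇f: components (-0.001765 E, -0.002353 N).
Azimuth = atan2(-0.001765, -0.002353) = 216.9° ≈ 217°.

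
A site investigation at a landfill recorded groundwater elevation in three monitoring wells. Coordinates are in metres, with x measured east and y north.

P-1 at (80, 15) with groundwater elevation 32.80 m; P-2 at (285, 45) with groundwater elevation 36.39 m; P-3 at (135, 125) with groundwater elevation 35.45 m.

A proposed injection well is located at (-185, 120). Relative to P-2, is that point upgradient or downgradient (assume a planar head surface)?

With h = a·x + b·y + c and P-1 as origin, the differences give:
  205·a + 30·b = +3.59
  55·a + 110·b = +2.65
Eliminate b (×110 and ×30, subtract): 20900·a = 315.400 → a = ∂h/∂x = +0.01509
Back-substitute: b = ∂h/∂y = +0.01655.
Head at (-185, 120) = 32.80 + (+0.01509)·(-265) + (+0.01655)·(105) = 30.54 m.
That is lower than the 36.39 m at P-2, so the point is downgradient.

downgradient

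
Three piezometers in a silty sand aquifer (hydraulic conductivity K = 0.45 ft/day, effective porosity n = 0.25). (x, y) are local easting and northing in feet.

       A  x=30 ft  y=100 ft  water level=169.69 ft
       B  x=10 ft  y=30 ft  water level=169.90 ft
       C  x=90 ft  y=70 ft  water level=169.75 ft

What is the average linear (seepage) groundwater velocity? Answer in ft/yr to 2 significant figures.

Three-point gradient (reference A): Δ to B = (-20, -70, +0.21), Δ to C = (60, -30, +0.06).
∂h/∂x = -0.0004375, ∂h/∂y = -0.002875 (det = 4800).
|∇h| = √(-0.0004375² + -0.002875²) = 0.002908
Seepage velocity v = K·i/n = 0.45 × 0.002908 / 0.25 = 0.005234 ft/day = 1.912 ft/yr.

1.9 ft/yr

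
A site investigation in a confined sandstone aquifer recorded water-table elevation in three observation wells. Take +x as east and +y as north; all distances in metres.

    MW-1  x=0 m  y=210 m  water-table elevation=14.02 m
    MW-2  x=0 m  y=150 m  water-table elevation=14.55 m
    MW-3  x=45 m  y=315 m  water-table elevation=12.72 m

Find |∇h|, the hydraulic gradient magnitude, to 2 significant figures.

Differences from MW-1: to MW-2 (Δx, Δy, Δh) = (0, -60, +0.53); to MW-3 = (45, 105, -1.30).
Determinant of the coordinate differences = 0·105 − 45·(-60) = 2700.
∂h/∂x = [(+0.53)·105 − (-1.30)·(-60)] / 2700 = -0.008278
∂h/∂y = [0·(-1.30) − 45·(+0.53)] / 2700 = -0.008833
|∇h| = √(-0.008278² + -0.008833²) = 0.01211

0.012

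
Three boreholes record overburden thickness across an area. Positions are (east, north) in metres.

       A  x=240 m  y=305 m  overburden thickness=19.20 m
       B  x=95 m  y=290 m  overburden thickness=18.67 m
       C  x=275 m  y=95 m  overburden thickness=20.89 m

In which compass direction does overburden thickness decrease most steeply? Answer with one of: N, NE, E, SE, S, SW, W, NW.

NW

Differences from A: to B (Δx, Δy, Δh) = (-145, -15, -0.53); to C = (35, -210, +1.69).
Determinant of the coordinate differences = (-145)·(-210) − 35·(-15) = 30975.
∂d/∂x = [(-0.53)·(-210) − (+1.69)·(-15)] / 30975 = +0.004412
∂d/∂y = [(-145)·(+1.69) − 35·(-0.53)] / 30975 = -0.007312
Steepest decrease is along −∇f = (-0.004412 E, +0.007312 N) → northwest.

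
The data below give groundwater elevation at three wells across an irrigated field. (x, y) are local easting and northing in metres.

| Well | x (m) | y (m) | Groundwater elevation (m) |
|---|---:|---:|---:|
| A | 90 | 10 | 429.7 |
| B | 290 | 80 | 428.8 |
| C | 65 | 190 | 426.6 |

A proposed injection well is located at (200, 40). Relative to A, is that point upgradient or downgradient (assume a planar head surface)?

downgradient

Differences from A: to B (Δx, Δy, Δh) = (200, 70, -0.9); to C = (-25, 180, -3.1).
Solve a·Δx + b·Δy = Δh: det = 200·180 − (-25)·70 = 37750.
∂h/∂x = [(-0.9)·180 − (-3.1)·70] / 37750 = +0.001457
∂h/∂y = [200·(-3.1) − (-25)·(-0.9)] / 37750 = -0.01702
Head at (200, 40) = 429.7 + (+0.001457)·(110) + (-0.01702)·(30) = 429.35 m.
That is lower than the 429.7 m at A, so the point is downgradient.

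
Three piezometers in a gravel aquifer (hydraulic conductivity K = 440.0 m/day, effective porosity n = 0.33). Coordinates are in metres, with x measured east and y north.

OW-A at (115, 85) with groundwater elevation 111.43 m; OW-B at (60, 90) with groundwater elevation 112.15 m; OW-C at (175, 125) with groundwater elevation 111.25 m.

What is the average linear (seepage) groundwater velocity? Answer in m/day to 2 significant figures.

With h = a·x + b·y + c and OW-A as origin, the differences give:
  (-55)·a + 5·b = +0.72
  60·a + 40·b = -0.18
Eliminate b (×40 and ×5, subtract): -2500·a = 29.700 → a = ∂h/∂x = -0.01188
Back-substitute: b = ∂h/∂y = +0.01332.
|∇h| = √(-0.01188² + 0.01332²) = 0.01785
Seepage velocity v = K·i/n = 440.0 × 0.01785 / 0.33 = 23.8 m/day.

24 m/day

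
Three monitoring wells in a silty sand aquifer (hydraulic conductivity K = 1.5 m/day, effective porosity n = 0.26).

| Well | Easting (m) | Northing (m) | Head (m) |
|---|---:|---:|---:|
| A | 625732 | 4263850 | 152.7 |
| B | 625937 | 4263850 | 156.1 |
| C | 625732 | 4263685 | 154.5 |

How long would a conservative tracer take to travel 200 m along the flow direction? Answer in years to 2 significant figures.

4.8 years

∂h/∂x = (156.1 − 152.7) / (625937 − 625732) = +0.01659
∂h/∂y = (154.5 − 152.7) / (4263685 − 4263850) = -0.01091
|∇h| = √(0.01659² + -0.01091²) = 0.01986
Seepage velocity v = K·i/n = 1.5 × 0.01986 / 0.26 = 0.1146 m/day.
t = 200 / 0.1146 = 1745 days = 4.78 years.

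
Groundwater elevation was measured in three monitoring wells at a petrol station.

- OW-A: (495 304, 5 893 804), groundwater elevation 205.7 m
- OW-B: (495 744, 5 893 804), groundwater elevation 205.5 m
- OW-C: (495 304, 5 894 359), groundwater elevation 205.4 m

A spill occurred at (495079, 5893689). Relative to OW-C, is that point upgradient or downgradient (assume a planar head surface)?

∂h/∂x = (205.5 − 205.7) / (495744 − 495304) = -0.0004545
∂h/∂y = (205.4 − 205.7) / (5894359 − 5893804) = -0.0005405
Head at (495079, 5893689) = 205.7 + (-0.0004545)·(-225) + (-0.0005405)·(-115) = 205.86 m.
That is higher than the 205.4 m at OW-C, so the point is upgradient.

upgradient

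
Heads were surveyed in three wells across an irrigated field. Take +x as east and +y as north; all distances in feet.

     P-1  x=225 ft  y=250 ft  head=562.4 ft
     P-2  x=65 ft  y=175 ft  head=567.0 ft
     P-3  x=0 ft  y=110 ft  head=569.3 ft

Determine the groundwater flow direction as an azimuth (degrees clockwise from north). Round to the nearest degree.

Three-point gradient (reference P-1): Δ to P-2 = (-160, -75, +4.6), Δ to P-3 = (-225, -140, +6.9).
∂h/∂x = -0.02290, ∂h/∂y = -0.01249 (det = 5525).
Flow direction (−∇h) has components (+0.02290 E, +0.01249 N).
Azimuth = atan2(E, N) = atan2(+0.02290, +0.01249) = 61.4° ≈ 061°.

061°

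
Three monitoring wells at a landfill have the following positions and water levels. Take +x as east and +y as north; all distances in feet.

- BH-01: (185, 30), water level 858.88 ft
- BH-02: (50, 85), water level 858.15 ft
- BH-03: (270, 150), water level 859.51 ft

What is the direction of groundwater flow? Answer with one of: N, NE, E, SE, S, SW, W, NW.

W

With h = a·x + b·y + c and BH-01 as origin, the differences give:
  (-135)·a + 55·b = -0.73
  85·a + 120·b = +0.63
Eliminate b (×120 and ×55, subtract): -20875·a = -122.250 → a = ∂h/∂x = +0.005856
Back-substitute: b = ∂h/∂y = +0.001102.
Flow = −∇h = (-0.005856 east, -0.001102 north), which points west.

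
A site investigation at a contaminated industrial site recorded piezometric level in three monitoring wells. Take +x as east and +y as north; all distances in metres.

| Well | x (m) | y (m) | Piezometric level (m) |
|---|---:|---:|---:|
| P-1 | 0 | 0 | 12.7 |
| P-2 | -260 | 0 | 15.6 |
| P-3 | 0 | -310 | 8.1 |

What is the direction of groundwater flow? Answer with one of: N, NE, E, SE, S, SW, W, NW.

SE

∂h/∂x = (15.6 − 12.7) / (-260 − 0) = -0.01115
∂h/∂y = (8.1 − 12.7) / (-310 − 0) = +0.01484
Flow = −∇h = (+0.01115 east, -0.01484 north), which points southeast.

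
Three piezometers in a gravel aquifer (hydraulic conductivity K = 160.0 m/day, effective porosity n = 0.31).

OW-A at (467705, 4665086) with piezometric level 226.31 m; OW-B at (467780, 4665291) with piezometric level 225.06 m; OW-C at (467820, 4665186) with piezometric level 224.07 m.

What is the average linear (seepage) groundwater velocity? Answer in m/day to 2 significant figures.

11 m/day

Three-point gradient (reference OW-A): Δ to OW-B = (75, 205, -1.25), Δ to OW-C = (115, 100, -2.24).
∂h/∂x = -0.02079, ∂h/∂y = +0.001509 (det = -16075).
|∇h| = √(-0.02079² + 0.001509²) = 0.02084
Seepage velocity v = K·i/n = 160.0 × 0.02084 / 0.31 = 10.76 m/day.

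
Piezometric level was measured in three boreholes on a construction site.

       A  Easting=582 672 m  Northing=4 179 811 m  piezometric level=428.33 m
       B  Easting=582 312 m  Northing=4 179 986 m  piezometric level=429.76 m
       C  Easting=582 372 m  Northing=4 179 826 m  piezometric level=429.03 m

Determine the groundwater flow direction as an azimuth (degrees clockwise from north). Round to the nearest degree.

150°

With h = a·x + b·y + c and A as origin, the differences give:
  (-360)·a + 175·b = +1.43
  (-300)·a + 15·b = +0.70
Eliminate b (×15 and ×175, subtract): 47100·a = -101.050 → a = ∂h/∂x = -0.002145
Back-substitute: b = ∂h/∂y = +0.003758.
Flow direction (−∇h) has components (+0.002145 E, -0.003758 N).
Azimuth = atan2(E, N) = atan2(+0.002145, -0.003758) = 150.3° ≈ 150°.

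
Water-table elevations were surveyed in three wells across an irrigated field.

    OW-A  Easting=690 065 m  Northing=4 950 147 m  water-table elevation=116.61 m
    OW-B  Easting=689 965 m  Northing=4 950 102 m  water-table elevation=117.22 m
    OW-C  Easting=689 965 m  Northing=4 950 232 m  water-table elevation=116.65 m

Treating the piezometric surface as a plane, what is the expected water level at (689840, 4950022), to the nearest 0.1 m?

118.1 m

Taking OW-A as reference: OW-B−OW-A = (-100, -45, +0.61); OW-C−OW-A = (-100, 85, +0.04).
Determinant of the coordinate differences = (-100)·85 − (-100)·(-45) = -13000.
∂h/∂x = [(+0.61)·85 − (+0.04)·(-45)] / -13000 = -0.004127
∂h/∂y = [(-100)·(+0.04) − (-100)·(+0.61)] / -13000 = -0.004385
h(689840, 4950022) = 116.61 + (-0.004127)·(-225) + (-0.004385)·(-125) = 116.61 +0.929 +0.548 = 118.087 m.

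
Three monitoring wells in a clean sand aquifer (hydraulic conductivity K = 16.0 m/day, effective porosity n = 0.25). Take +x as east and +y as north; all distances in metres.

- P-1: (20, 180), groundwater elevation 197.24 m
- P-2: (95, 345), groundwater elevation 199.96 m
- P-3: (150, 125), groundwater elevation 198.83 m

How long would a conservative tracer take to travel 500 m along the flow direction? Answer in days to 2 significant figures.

Differences from P-1: to P-2 (Δx, Δy, Δh) = (75, 165, +2.72); to P-3 = (130, -55, +1.59).
Determinant of the coordinate differences = 75·(-55) − 130·165 = -25575.
∂h/∂x = [(+2.72)·(-55) − (+1.59)·165] / -25575 = +0.01611
∂h/∂y = [75·(+1.59) − 130·(+2.72)] / -25575 = +0.009163
|∇h| = √(0.01611² + 0.009163²) = 0.01853
Seepage velocity v = K·i/n = 16.0 × 0.01853 / 0.25 = 1.186 m/day.
t = 500 / 1.186 = 421.6 days.

420 days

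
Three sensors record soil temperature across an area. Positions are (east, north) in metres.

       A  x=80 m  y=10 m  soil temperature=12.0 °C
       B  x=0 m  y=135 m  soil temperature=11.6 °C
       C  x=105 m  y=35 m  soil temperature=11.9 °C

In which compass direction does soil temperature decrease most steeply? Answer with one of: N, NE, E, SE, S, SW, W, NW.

N

Taking A as reference: B−A = (-80, 125, -0.4); C−A = (25, 25, -0.1).
Solve a·Δx + b·Δy = ΔT: det = (-80)·25 − 25·125 = -5125.
∂T/∂x = [(-0.4)·25 − (-0.1)·125] / -5125 = -0.0004878
∂T/∂y = [(-80)·(-0.1) − 25·(-0.4)] / -5125 = -0.003512
Steepest decrease is along −∇f = (+0.0004878 E, +0.003512 N) → north.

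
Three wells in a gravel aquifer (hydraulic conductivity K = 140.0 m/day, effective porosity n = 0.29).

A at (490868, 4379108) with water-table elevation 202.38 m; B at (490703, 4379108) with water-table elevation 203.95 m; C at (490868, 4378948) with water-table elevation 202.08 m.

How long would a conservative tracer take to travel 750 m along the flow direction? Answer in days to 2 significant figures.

160 days

∂h/∂x = (203.95 − 202.38) / (490703 − 490868) = -0.009515
∂h/∂y = (202.08 − 202.38) / (4378948 − 4379108) = +0.001875
|∇h| = √(-0.009515² + 0.001875²) = 0.009698
Seepage velocity v = K·i/n = 140.0 × 0.009698 / 0.29 = 4.682 m/day.
t = 750 / 4.682 = 160.2 days.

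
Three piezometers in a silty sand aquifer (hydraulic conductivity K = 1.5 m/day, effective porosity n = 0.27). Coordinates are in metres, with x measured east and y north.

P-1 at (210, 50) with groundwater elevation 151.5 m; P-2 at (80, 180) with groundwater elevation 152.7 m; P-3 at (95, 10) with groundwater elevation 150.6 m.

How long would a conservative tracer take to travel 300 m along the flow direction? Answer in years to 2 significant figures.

Taking P-1 as reference: P-2−P-1 = (-130, 130, +1.2); P-3−P-1 = (-115, -40, -0.9).
Determinant of the coordinate differences = (-130)·(-40) − (-115)·130 = 20150.
∂h/∂x = [(+1.2)·(-40) − (-0.9)·130] / 20150 = +0.003424
∂h/∂y = [(-130)·(-0.9) − (-115)·(+1.2)] / 20150 = +0.01266
|∇h| = √(0.003424² + 0.01266²) = 0.01311
Seepage velocity v = K·i/n = 1.5 × 0.01311 / 0.27 = 0.07283 m/day.
t = 300 / 0.07283 = 4119 days = 11.3 years.

11 years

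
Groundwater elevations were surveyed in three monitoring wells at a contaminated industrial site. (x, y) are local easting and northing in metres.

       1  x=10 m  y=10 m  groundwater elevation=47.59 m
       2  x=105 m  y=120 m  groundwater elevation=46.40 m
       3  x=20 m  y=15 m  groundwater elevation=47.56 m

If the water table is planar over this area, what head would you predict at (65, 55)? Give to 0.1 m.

47.2 m

Taking 1 as reference: 2−1 = (95, 110, -1.19); 3−1 = (10, 5, -0.03).
Solve a·Δx + b·Δy = Δh: det = 95·5 − 10·110 = -625.
∂h/∂x = [(-1.19)·5 − (-0.03)·110] / -625 = +0.004240
∂h/∂y = [95·(-0.03) − 10·(-1.19)] / -625 = -0.01448
h(65, 55) = 47.59 + (+0.004240)·(55) + (-0.01448)·(45) = 47.59 +0.233 -0.652 = 47.172 m.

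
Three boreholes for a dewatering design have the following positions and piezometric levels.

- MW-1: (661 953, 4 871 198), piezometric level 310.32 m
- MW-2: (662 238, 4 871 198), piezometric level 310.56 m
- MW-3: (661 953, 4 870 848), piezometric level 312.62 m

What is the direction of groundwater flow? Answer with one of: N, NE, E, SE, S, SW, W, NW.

N

∂h/∂x = (310.56 − 310.32) / (662238 − 661953) = +0.0008421
∂h/∂y = (312.62 − 310.32) / (4870848 − 4871198) = -0.006571
Flow = −∇h = (-0.0008421 east, +0.006571 north), which points north.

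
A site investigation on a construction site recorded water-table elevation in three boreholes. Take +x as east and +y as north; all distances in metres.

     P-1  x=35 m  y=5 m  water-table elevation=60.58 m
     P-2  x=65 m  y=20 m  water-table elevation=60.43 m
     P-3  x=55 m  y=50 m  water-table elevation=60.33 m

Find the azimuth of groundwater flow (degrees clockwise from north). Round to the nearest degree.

034°

Taking P-1 as reference: P-2−P-1 = (30, 15, -0.15); P-3−P-1 = (20, 45, -0.25).
Solve a·Δx + b·Δy = Δh: det = 30·45 − 20·15 = 1050.
∂h/∂x = [(-0.15)·45 − (-0.25)·15] / 1050 = -0.002857
∂h/∂y = [30·(-0.25) − 20·(-0.15)] / 1050 = -0.004286
Flow direction (−∇h) has components (+0.002857 E, +0.004286 N).
Azimuth = atan2(E, N) = atan2(+0.002857, +0.004286) = 33.7° ≈ 034°.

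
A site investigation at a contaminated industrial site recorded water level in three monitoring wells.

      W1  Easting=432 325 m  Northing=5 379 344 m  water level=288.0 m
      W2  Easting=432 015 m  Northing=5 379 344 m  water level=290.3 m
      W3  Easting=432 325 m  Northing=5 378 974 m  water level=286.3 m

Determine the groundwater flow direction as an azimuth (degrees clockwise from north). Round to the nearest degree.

∂h/∂x = (290.3 − 288.0) / (432015 − 432325) = -0.007419
∂h/∂y = (286.3 − 288.0) / (5378974 − 5379344) = +0.004595
Flow direction (−∇h) has components (+0.007419 E, -0.004595 N).
Azimuth = atan2(E, N) = atan2(+0.007419, -0.004595) = 121.8° ≈ 122°.

122°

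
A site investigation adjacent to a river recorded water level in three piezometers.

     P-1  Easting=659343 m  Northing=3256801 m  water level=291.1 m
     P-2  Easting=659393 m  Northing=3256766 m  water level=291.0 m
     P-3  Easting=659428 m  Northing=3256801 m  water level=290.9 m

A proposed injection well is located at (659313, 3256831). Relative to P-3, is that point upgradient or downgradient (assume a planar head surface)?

upgradient

With h = a·x + b·y + c and P-1 as origin, the differences give:
  50·a + (-35)·b = -0.1
  85·a + 0·b = -0.2
Eliminate b (×0 and ×(-35), subtract): 2975·a = -7.00 → a = ∂h/∂x = -0.002353
Back-substitute: b = ∂h/∂y = -0.0005042.
Head at (659313, 3256831) = 291.1 + (-0.002353)·(-30) + (-0.0005042)·(30) = 291.16 m.
That is higher than the 290.9 m at P-3, so the point is upgradient.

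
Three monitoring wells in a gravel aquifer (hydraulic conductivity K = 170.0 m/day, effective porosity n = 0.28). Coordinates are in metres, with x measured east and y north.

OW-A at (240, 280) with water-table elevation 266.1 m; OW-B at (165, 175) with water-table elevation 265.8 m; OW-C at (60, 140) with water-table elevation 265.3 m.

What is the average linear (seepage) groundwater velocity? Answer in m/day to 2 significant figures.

With h = a·x + b·y + c and OW-A as origin, the differences give:
  (-75)·a + (-105)·b = -0.3
  (-180)·a + (-140)·b = -0.8
Eliminate b (×(-140) and ×(-105), subtract): -8400·a = -42.00 → a = ∂h/∂x = +0.005000
Back-substitute: b = ∂h/∂y = -0.0007143.
|∇h| = √(0.005000² + -0.0007143²) = 0.005051
Seepage velocity v = K·i/n = 170.0 × 0.005051 / 0.28 = 3.067 m/day.

3.1 m/day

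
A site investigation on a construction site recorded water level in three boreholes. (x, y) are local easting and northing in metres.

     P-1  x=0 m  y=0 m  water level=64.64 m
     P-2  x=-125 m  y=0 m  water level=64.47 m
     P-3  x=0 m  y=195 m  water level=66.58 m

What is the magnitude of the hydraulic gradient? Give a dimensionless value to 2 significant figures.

∂h/∂x = (64.47 − 64.64) / (-125 − 0) = +0.001360
∂h/∂y = (66.58 − 64.64) / (195 − 0) = +0.009949
|∇h| = √(0.001360² + 0.009949²) = 0.01004

0.010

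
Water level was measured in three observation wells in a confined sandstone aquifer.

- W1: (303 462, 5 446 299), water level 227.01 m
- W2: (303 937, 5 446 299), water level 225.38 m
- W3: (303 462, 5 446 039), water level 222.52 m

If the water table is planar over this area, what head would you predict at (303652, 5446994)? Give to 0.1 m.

238.4 m

∂h/∂x = (225.38 − 227.01) / (303937 − 303462) = -0.003432
∂h/∂y = (222.52 − 227.01) / (5446039 − 5446299) = +0.01727
h(303652, 5446994) = 227.01 + (-0.003432)·(190) + (+0.01727)·(695) = 227.01 -0.652 +12.002 = 238.360 m.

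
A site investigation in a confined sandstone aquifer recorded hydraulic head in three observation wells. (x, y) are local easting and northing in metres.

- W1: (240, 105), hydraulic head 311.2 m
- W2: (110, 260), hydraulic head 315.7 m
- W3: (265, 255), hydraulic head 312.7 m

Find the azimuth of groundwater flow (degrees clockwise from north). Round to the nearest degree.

With h = a·x + b·y + c and W1 as origin, the differences give:
  (-130)·a + 155·b = +4.5
  25·a + 150·b = +1.5
Eliminate b (×150 and ×155, subtract): -23375·a = 442.50 → a = ∂h/∂x = -0.01893
Back-substitute: b = ∂h/∂y = +0.01316.
Flow direction (−∇h) has components (+0.01893 E, -0.01316 N).
Azimuth = atan2(E, N) = atan2(+0.01893, -0.01316) = 124.8° ≈ 125°.

125°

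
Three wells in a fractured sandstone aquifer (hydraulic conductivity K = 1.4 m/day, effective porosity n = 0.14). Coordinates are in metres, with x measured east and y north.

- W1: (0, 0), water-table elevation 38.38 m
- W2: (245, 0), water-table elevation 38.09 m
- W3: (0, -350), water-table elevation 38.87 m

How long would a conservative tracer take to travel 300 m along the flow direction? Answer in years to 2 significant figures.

45 years

∂h/∂x = (38.09 − 38.38) / (245 − 0) = -0.001184
∂h/∂y = (38.87 − 38.38) / (-350 − 0) = -0.001400
|∇h| = √(-0.001184² + -0.001400²) = 0.001834
Seepage velocity v = K·i/n = 1.4 × 0.001834 / 0.14 = 0.01834 m/day.
t = 300 / 0.01834 = 1.636e+04 days = 44.8 years.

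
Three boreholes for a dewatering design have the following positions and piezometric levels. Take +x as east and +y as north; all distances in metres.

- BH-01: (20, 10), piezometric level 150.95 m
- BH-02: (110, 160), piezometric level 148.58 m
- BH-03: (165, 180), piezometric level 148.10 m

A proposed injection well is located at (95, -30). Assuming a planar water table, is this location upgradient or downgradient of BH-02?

upgradient

Three-point gradient (reference BH-01): Δ to BH-02 = (90, 150, -2.37), Δ to BH-03 = (145, 170, -2.85).
∂h/∂x = -0.003814, ∂h/∂y = -0.01351 (det = -6450).
Head at (95, -30) = 150.95 + (-0.003814)·(75) + (-0.01351)·(-40) = 151.20 m.
That is higher than the 148.58 m at BH-02, so the point is upgradient.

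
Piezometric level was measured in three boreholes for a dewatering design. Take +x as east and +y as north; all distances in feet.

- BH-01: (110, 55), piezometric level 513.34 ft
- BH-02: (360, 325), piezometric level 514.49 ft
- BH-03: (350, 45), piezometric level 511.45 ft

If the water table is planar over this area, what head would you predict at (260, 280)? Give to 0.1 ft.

Taking BH-01 as reference: BH-02−BH-01 = (250, 270, +1.15); BH-03−BH-01 = (240, -10, -1.89).
Determinant of the coordinate differences = 250·(-10) − 240·270 = -67300.
∂h/∂x = [(+1.15)·(-10) − (-1.89)·270] / -67300 = -0.007412
∂h/∂y = [250·(-1.89) − 240·(+1.15)] / -67300 = +0.01112
h(260, 280) = 513.34 + (-0.007412)·(150) + (+0.01112)·(225) = 513.34 -1.112 +2.502 = 514.731 ft.

514.7 ft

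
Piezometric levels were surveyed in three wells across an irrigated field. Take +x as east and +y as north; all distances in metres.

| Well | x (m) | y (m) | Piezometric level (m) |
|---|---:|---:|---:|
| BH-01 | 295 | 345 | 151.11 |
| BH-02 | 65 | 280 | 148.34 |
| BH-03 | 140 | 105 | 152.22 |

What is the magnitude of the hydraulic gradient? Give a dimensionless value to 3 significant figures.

With h = a·x + b·y + c and BH-01 as origin, the differences give:
  (-230)·a + (-65)·b = -2.77
  (-155)·a + (-240)·b = +1.11
Eliminate b (×(-240) and ×(-65), subtract): 45125·a = 736.950 → a = ∂h/∂x = +0.01633
Back-substitute: b = ∂h/∂y = -0.01517.
|∇h| = √(0.01633² + -0.01517²) = 0.02229

0.0223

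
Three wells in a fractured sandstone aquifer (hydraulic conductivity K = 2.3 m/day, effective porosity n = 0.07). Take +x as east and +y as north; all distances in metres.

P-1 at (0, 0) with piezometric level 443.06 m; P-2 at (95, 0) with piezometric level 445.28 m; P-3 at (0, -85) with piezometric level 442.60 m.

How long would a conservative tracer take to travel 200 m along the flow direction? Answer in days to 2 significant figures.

250 days

∂h/∂x = (445.28 − 443.06) / (95 − 0) = +0.02337
∂h/∂y = (442.60 − 443.06) / (-85 − 0) = +0.005412
|∇h| = √(0.02337² + 0.005412²) = 0.02399
Seepage velocity v = K·i/n = 2.3 × 0.02399 / 0.07 = 0.7882 m/day.
t = 200 / 0.7882 = 253.7 days.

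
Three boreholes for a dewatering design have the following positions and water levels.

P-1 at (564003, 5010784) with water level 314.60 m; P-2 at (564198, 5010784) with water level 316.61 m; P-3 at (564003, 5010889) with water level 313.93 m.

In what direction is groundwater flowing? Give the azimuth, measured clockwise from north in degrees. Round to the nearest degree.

302°

∂h/∂x = (316.61 − 314.60) / (564198 − 564003) = +0.01031
∂h/∂y = (313.93 − 314.60) / (5010889 − 5010784) = -0.006381
Flow direction (−∇h) has components (-0.01031 E, +0.006381 N).
Azimuth = atan2(E, N) = atan2(-0.01031, +0.006381) = 301.8° ≈ 302°.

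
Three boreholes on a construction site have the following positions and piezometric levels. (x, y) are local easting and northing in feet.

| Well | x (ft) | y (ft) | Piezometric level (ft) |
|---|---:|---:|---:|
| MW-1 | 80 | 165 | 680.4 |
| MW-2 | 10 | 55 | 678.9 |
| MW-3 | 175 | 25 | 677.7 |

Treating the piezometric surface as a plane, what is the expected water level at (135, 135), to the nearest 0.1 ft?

Differences from MW-1: to MW-2 (Δx, Δy, Δh) = (-70, -110, -1.5); to MW-3 = (95, -140, -2.7).
Solve a·Δx + b·Δy = Δh: det = (-70)·(-140) − 95·(-110) = 20250.
∂h/∂x = [(-1.5)·(-140) − (-2.7)·(-110)] / 20250 = -0.004296
∂h/∂y = [(-70)·(-2.7) − 95·(-1.5)] / 20250 = +0.01637
h(135, 135) = 680.4 + (-0.004296)·(55) + (+0.01637)·(-30) = 680.4 -0.236 -0.491 = 679.673 ft.

679.7 ft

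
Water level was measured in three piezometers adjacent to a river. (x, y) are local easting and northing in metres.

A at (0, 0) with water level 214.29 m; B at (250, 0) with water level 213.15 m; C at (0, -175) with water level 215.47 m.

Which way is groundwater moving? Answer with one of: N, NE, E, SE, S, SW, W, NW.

NE

∂h/∂x = (213.15 − 214.29) / (250 − 0) = -0.004560
∂h/∂y = (215.47 − 214.29) / (-175 − 0) = -0.006743
Flow = −∇h = (+0.004560 east, +0.006743 north), which points northeast.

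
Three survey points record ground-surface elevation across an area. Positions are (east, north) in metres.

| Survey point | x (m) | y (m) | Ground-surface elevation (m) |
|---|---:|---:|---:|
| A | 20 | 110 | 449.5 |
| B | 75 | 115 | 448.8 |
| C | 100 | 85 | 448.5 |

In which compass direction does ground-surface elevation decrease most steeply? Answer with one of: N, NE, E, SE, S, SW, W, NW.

E

Taking A as reference: B−A = (55, 5, -0.7); C−A = (80, -25, -1.0).
Solve a·Δx + b·Δy = Δz: det = 55·(-25) − 80·5 = -1775.
∂z/∂x = [(-0.7)·(-25) − (-1.0)·5] / -1775 = -0.01268
∂z/∂y = [55·(-1.0) − 80·(-0.7)] / -1775 = -0.0005634
Steepest decrease is along −∇f = (+0.01268 E, +0.0005634 N) → east.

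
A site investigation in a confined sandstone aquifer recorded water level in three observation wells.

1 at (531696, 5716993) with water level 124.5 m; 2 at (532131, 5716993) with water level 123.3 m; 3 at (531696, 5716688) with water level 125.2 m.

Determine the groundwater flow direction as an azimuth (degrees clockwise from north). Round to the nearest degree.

050°

∂h/∂x = (123.3 − 124.5) / (532131 − 531696) = -0.002759
∂h/∂y = (125.2 − 124.5) / (5716688 − 5716993) = -0.002295
Flow direction (−∇h) has components (+0.002759 E, +0.002295 N).
Azimuth = atan2(E, N) = atan2(+0.002759, +0.002295) = 50.2° ≈ 050°.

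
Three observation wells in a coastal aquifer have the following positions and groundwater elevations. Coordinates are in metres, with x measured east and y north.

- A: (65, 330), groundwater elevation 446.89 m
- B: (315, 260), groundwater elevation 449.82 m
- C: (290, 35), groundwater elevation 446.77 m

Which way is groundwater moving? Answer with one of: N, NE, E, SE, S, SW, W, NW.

Taking A as reference: B−A = (250, -70, +2.93); C−A = (225, -295, -0.12).
Determinant of the coordinate differences = 250·(-295) − 225·(-70) = -58000.
∂h/∂x = [(+2.93)·(-295) − (-0.12)·(-70)] / -58000 = +0.01505
∂h/∂y = [250·(-0.12) − 225·(+2.93)] / -58000 = +0.01188
Flow = −∇h = (-0.01505 east, -0.01188 north), which points southwest.

SW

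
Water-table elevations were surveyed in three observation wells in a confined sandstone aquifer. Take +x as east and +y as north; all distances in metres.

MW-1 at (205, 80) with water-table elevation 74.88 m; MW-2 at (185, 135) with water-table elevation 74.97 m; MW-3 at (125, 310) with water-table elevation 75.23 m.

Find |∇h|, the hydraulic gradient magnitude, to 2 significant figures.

Differences from MW-1: to MW-2 (Δx, Δy, Δh) = (-20, 55, +0.09); to MW-3 = (-80, 230, +0.35).
Solve a·Δx + b·Δy = Δh: det = (-20)·230 − (-80)·55 = -200.
∂h/∂x = [(+0.09)·230 − (+0.35)·55] / -200 = -0.007250
∂h/∂y = [(-20)·(+0.35) − (-80)·(+0.09)] / -200 = -0.001000
|∇h| = √(-0.007250² + -0.001000²) = 0.007319

0.0073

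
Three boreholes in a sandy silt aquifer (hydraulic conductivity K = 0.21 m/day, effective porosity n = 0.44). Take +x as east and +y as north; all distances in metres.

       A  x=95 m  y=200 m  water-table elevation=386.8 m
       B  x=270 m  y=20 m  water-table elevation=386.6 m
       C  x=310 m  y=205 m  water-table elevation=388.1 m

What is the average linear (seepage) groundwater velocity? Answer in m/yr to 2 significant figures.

Differences from A: to B (Δx, Δy, Δh) = (175, -180, -0.2); to C = (215, 5, +1.3).
Solve a·Δx + b·Δy = Δh: det = 175·5 − 215·(-180) = 39575.
∂h/∂x = [(-0.2)·5 − (+1.3)·(-180)] / 39575 = +0.005888
∂h/∂y = [175·(+1.3) − 215·(-0.2)] / 39575 = +0.006835
|∇h| = √(0.005888² + 0.006835²) = 0.009021
Seepage velocity v = K·i/n = 0.21 × 0.009021 / 0.44 = 0.004305 m/day = 1.572 m/yr.

1.6 m/yr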